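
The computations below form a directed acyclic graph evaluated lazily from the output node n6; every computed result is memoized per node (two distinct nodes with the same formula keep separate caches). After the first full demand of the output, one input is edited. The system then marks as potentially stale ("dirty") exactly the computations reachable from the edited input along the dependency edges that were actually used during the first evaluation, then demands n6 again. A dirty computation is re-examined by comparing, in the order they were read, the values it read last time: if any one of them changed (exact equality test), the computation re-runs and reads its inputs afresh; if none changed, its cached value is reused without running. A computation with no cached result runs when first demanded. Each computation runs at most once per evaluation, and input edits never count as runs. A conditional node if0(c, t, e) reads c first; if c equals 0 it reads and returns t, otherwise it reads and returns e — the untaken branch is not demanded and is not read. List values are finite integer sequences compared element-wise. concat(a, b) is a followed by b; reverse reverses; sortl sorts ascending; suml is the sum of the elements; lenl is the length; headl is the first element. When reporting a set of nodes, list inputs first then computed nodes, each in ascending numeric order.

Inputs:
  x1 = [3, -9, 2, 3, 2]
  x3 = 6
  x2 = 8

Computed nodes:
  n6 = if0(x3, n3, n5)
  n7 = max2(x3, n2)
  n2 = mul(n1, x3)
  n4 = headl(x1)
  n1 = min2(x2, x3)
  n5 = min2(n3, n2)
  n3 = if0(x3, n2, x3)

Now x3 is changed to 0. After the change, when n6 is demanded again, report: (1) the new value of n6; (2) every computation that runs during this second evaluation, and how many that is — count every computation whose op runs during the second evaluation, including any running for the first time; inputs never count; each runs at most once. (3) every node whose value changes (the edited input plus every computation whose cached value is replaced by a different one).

Demanding n6 again yields 0.
4 computations run: n1, n2, n3, n6.
The nodes whose values change: x3, n1, n2, n3, n6.
Note the branch switch — demand abandons n5, which is never re-examined.

First demand of the output computes:
  n1 = min2(8, 6) = 6
  n2 = mul(6, 6) = 36
  n3 = if0(x3=6 -> else branch x3) = 6
  n5 = min2(6, 36) = 6
  n6 = if0(x3=6 -> else branch n5) = 6

After the edit, cleaning proceeds:
  n1: a read changed (x3 6->0) — executes, giving 0.
  n2: a read changed (n1 6->0; x3 6->0) — executes, giving 0.
  n3: a read changed (x3 6->0; x3 6->0) — executes, giving 0.
  n5: stays stale; no demand reaches it after the flip.
  n6: a read changed (x3 6->0) — executes, giving 0.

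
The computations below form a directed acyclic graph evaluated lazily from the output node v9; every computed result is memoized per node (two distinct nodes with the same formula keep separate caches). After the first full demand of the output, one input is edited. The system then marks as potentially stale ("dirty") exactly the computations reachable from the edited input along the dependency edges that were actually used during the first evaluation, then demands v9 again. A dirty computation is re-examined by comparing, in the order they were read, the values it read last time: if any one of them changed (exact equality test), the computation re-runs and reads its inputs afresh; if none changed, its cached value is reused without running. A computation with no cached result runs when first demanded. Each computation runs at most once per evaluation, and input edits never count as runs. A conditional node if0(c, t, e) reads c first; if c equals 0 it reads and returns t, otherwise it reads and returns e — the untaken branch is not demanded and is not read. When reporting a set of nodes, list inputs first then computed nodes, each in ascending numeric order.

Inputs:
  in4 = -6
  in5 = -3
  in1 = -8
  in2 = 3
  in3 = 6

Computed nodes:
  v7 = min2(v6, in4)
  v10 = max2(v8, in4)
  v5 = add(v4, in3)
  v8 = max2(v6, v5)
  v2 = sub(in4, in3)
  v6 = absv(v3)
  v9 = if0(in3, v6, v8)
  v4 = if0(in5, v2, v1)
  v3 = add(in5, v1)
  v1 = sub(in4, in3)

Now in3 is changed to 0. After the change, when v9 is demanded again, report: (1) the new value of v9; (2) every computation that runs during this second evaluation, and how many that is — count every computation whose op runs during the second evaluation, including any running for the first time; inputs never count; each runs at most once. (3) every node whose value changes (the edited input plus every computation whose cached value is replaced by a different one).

Demanding v9 again yields 9.
4 computations run: v1, v3, v6, v9.
The nodes whose values change: in3, v1, v3, v6, v9.
Note the branch switch — demand abandons v4, v5, v8, which are never re-examined.

First demand of the output computes:
  v1 = sub(-6, 6) = -12
  v3 = add(-3, -12) = -15
  v4 = if0(in5=-3 -> else branch v1) = -12
  v5 = add(-12, 6) = -6
  v6 = absv(-15) = 15
  v8 = max2(15, -6) = 15
  v9 = if0(in3=6 -> else branch v8) = 15

After the edit, cleaning proceeds:
  v1: a read changed (in3 6->0) — executes, giving -6.
  v3: a read changed (v1 -12->-6) — executes, giving -9.
  v4: stays stale; no demand reaches it after the flip.
  v5: stays stale; no demand reaches it after the flip.
  v6: a read changed (v3 -15->-9) — executes, giving 9.
  v8: stays stale; no demand reaches it after the flip.
  v9: a read changed (in3 6->0) — executes, giving 9.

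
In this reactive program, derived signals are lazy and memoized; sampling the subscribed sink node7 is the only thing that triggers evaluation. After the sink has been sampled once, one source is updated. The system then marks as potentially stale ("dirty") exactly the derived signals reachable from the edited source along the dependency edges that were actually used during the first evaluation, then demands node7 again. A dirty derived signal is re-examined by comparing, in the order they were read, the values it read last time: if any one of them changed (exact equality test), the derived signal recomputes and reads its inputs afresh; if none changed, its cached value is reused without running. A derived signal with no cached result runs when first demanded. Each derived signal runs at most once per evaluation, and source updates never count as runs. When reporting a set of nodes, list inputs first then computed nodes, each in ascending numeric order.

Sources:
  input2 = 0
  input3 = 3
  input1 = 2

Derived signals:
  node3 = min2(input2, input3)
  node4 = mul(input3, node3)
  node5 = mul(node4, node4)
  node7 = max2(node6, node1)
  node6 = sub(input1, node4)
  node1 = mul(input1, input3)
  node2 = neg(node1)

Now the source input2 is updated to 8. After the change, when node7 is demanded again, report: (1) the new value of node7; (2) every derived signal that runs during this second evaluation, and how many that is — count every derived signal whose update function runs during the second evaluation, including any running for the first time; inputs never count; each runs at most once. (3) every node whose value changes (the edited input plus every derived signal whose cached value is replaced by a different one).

First demand of the output computes:
  node1 = mul(2, 3) = 6
  node3 = min2(0, 3) = 0
  node4 = mul(3, 0) = 0
  node6 = sub(2, 0) = 2
  node7 = max2(2, 6) = 6

After the edit, cleaning proceeds:
  node3: a read changed (input2 0->8) — executes, giving 3.
  node4: a read changed (node3 0->3) — executes, giving 9.
  node6: a read changed (node4 0->9) — executes, giving -7.
  node7: a read changed (node6 2->-7) — executes, giving 6 — identical to its old value.

Demanding node7 again yields 6.
4 derived signals run: node3, node4, node6, node7.
The nodes whose values change: input2, node3, node4, node6.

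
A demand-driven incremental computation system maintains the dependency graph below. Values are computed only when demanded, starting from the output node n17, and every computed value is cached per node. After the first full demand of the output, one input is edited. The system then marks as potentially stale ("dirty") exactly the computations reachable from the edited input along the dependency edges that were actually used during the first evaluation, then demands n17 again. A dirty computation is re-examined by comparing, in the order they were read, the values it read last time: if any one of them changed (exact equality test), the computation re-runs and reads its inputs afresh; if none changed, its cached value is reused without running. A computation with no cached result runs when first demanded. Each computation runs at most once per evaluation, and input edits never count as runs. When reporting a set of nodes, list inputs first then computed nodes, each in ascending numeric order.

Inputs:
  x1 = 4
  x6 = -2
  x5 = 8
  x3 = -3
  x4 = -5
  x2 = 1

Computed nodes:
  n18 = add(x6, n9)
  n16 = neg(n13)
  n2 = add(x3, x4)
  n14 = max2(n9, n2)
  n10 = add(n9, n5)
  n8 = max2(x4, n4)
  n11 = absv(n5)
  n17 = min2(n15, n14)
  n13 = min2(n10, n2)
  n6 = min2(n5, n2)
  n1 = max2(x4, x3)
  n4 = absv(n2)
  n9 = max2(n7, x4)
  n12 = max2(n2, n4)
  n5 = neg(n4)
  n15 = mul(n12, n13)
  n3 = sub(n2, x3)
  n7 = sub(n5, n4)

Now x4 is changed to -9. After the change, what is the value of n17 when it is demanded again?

New value of n17: -252.

First evaluation (everything demanded from the output):
  n2 = add(-3, -5) = -8
  n4 = absv(-8) = 8
  n5 = neg(8) = -8
  n7 = sub(-8, 8) = -16
  n9 = max2(-16, -5) = -5
  n10 = add(-5, -8) = -13
  n12 = max2(-8, 8) = 8
  n13 = min2(-13, -8) = -13
  n14 = max2(-5, -8) = -5
  n15 = mul(8, -13) = -104
  n17 = min2(-104, -5) = -104

Propagation after the edit:
  n2: runs — x4 -5->-9; result -12.
  n4: runs — n2 -8->-12; result 12.
  n5: runs — n4 8->12; result -12.
  n7: runs — n5 -8->-12; n4 8->12; result -24.
  n9: runs — n7 -16->-24; x4 -5->-9; result -9.
  n10: runs — n9 -5->-9; n5 -8->-12; result -21.
  n12: runs — n2 -8->-12; n4 8->12; result 12.
  n13: runs — n10 -13->-21; n2 -8->-12; result -21.
  n14: runs — n9 -5->-9; n2 -8->-12; result -9.
  n15: runs — n12 8->12; n13 -13->-21; result -252.
  n17: runs — n15 -104->-252; n14 -5->-9; result -252.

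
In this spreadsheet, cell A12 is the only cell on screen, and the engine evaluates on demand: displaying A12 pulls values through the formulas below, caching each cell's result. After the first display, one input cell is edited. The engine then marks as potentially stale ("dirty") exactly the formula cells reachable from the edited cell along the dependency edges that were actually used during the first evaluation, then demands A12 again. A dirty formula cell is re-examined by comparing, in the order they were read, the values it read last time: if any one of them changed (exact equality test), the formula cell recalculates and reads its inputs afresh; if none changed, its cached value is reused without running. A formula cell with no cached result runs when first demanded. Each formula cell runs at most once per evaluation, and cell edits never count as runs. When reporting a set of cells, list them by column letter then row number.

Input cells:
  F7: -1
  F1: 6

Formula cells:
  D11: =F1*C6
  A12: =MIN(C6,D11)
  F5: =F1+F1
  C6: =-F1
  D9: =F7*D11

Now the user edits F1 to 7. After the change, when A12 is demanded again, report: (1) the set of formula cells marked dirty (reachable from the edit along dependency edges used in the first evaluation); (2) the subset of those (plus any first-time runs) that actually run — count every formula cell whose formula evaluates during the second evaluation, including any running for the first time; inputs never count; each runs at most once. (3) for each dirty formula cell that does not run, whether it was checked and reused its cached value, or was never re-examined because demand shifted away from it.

Dirty set: A12, C6, D11.
Run set: A12, C6, D11 (3 run).
All dirty formula cells ended up running.

Initial pass — values computed on the first demand:
  C6 = -(6) = -6
  D11 = 6 * -6 = -36
  A12 = MIN(-6, -36) = -36

Second demand — change propagation:
  C6: re-runs because F1 6->7; new result -7.
  D11: re-runs because F1 6->7; C6 -6->-7; new result -49.
  A12: re-runs because C6 -6->-7; D11 -36->-49; new result -49.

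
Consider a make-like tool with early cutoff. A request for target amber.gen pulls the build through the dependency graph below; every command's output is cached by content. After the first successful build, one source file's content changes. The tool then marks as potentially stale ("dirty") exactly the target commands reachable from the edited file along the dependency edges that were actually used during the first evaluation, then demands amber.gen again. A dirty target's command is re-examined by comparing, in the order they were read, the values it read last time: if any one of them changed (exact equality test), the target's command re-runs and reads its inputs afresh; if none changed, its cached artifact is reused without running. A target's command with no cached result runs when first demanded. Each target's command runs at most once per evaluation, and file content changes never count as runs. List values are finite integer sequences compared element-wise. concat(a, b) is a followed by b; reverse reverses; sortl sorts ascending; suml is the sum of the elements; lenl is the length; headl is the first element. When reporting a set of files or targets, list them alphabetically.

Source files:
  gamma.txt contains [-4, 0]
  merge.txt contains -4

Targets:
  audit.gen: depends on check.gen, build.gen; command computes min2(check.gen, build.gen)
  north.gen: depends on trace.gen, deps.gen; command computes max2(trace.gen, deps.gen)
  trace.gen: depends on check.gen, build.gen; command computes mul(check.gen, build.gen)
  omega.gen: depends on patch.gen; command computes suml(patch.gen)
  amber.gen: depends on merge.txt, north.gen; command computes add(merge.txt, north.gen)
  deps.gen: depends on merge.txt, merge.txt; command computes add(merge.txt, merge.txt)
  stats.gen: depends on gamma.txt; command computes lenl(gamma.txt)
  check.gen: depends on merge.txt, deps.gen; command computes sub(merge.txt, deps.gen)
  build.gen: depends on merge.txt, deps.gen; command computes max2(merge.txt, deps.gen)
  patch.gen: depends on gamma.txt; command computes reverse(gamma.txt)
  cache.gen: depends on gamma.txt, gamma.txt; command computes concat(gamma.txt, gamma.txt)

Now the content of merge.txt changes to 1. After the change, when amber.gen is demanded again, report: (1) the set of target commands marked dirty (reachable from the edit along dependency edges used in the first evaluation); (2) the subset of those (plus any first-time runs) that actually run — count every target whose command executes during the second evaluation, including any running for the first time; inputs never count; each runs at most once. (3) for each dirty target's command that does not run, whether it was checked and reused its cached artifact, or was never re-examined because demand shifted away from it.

First demand of the output computes:
  deps.gen = add(-4, -4) = -8
  build.gen = max2(-4, -8) = -4
  check.gen = sub(-4, -8) = 4
  trace.gen = mul(4, -4) = -16
  north.gen = max2(-16, -8) = -8
  amber.gen = add(-4, -8) = -12

After the edit, cleaning proceeds:
  deps.gen: a read changed (merge.txt -4->1; merge.txt -4->1) — executes, giving 2.
  build.gen: a read changed (merge.txt -4->1; deps.gen -8->2) — executes, giving 2.
  check.gen: a read changed (merge.txt -4->1; deps.gen -8->2) — executes, giving -1.
  trace.gen: a read changed (check.gen 4->-1; build.gen -4->2) — executes, giving -2.
  north.gen: a read changed (trace.gen -16->-2; deps.gen -8->2) — executes, giving 2.
  amber.gen: a read changed (merge.txt -4->1; north.gen -8->2) — executes, giving 3.

The edit dirties: amber.gen, build.gen, check.gen, deps.gen, north.gen, trace.gen.
6 target commands run: amber.gen, build.gen, check.gen, deps.gen, north.gen, trace.gen.
No dirty target's command escaped a run.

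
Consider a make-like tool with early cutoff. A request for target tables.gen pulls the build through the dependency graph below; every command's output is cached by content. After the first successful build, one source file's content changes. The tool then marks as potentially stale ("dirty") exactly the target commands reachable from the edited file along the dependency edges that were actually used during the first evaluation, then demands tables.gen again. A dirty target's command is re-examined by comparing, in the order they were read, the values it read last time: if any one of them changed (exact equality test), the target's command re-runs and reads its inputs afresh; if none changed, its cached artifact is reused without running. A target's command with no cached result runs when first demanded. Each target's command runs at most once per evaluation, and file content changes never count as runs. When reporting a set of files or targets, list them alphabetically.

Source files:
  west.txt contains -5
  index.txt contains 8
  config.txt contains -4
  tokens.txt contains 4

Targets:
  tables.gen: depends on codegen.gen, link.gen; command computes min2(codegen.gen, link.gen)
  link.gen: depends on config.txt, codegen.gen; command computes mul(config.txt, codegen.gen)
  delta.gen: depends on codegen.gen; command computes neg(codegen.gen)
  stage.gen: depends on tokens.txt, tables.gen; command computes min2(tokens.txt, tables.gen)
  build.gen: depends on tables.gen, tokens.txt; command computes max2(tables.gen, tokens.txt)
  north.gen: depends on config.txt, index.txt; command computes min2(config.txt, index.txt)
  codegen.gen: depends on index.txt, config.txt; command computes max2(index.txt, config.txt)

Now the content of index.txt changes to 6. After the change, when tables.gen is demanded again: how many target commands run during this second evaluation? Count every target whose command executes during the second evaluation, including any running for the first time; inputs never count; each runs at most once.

3 target commands run: codegen.gen, link.gen, tables.gen.

First demand of the output computes:
  codegen.gen = max2(8, -4) = 8
  link.gen = mul(-4, 8) = -32
  tables.gen = min2(8, -32) = -32

After the edit, cleaning proceeds:
  codegen.gen: a read changed (index.txt 8->6) — executes, giving 6.
  link.gen: a read changed (codegen.gen 8->6) — executes, giving -24.
  tables.gen: a read changed (codegen.gen 8->6; link.gen -32->-24) — executes, giving -24.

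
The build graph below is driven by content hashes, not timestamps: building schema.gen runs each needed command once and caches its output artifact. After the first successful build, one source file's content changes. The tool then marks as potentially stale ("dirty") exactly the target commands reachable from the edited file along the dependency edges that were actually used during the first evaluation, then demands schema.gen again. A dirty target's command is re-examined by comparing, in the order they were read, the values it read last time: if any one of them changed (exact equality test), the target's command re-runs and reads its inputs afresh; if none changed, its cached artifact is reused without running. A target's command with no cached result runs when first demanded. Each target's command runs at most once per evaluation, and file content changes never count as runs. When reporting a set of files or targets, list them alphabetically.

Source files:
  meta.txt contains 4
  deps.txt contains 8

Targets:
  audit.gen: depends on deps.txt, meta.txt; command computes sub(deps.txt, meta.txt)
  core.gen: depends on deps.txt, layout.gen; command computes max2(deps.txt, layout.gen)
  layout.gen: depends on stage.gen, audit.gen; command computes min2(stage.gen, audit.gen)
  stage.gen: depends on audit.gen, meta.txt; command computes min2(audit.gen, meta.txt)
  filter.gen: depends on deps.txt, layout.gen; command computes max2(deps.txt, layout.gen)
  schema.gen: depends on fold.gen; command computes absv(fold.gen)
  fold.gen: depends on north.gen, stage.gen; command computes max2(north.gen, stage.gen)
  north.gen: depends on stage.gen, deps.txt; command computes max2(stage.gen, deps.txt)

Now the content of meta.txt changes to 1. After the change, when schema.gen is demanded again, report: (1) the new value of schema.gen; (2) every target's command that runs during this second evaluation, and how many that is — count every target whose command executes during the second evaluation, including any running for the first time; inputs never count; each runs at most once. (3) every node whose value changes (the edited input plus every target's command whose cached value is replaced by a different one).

Initial pass — values computed on the first demand:
  audit.gen = sub(8, 4) = 4
  stage.gen = min2(4, 4) = 4
  north.gen = max2(4, 8) = 8
  fold.gen = max2(8, 4) = 8
  schema.gen = absv(8) = 8

Second demand — change propagation:
  audit.gen: re-runs because meta.txt 4->1; new result 7.
  stage.gen: re-runs because audit.gen 4->7; meta.txt 4->1; new result 1.
  north.gen: re-runs because stage.gen 4->1; new result 8 (unchanged).
  fold.gen: re-runs because stage.gen 4->1; new result 8 (unchanged).
  schema.gen: re-examined; everything it read last time is the same (fold.gen unchanged) — cache 8 kept, no run.

The important point: at schema.gen every value read last time is unchanged, so the dirty flag clears without a run.

schema.gen now evaluates to 8.
Run set: audit.gen, fold.gen, north.gen, stage.gen (4 run).
Changed values: audit.gen, meta.txt, stage.gen.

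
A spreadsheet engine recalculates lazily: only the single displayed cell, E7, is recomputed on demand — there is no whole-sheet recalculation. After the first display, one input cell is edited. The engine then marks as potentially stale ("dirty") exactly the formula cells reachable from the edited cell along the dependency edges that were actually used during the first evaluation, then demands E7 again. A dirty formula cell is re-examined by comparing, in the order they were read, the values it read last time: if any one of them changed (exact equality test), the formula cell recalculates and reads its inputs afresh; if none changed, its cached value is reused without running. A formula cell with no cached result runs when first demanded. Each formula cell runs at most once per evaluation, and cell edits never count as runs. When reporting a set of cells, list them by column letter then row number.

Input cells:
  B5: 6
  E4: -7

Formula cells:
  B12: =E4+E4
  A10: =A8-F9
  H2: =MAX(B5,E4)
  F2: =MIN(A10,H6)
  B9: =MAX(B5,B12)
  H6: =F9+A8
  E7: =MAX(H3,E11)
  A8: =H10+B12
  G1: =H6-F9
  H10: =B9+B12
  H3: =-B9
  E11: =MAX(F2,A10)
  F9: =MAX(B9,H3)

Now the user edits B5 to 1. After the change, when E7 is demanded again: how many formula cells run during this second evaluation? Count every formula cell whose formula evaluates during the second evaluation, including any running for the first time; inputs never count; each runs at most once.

First evaluation (everything demanded from the output):
  B12 = -7 + -7 = -14
  B9 = MAX(6, -14) = 6
  H3 = -(6) = -6
  F9 = MAX(6, -6) = 6
  H10 = 6 + -14 = -8
  A8 = -8 + -14 = -22
  A10 = -22 - 6 = -28
  H6 = 6 + -22 = -16
  F2 = MIN(-28, -16) = -28
  E11 = MAX(-28, -28) = -28
  E7 = MAX(-6, -28) = -6

Propagation after the edit:
  B9: runs — B5 6->1; result 1.
  H3: runs — B9 6->1; result -1.
  F9: runs — B9 6->1; H3 -6->-1; result 1.
  H10: runs — B9 6->1; result -13.
  A8: runs — H10 -8->-13; result -27.
  A10: runs — A8 -22->-27; F9 6->1; result -28 (same value as before).
  H6: runs — F9 6->1; A8 -22->-27; result -26.
  F2: runs — H6 -16->-26; result -28 (same value as before).
  E11: checked — values it read are unchanged (F2 unchanged, A10 unchanged); reused cached -28 without running.
  E7: runs — H3 -6->-1; result -1.

Key observation: the cutoff stops propagation at E11 — its inputs' values are unchanged, so it reuses its cache.

Formula cells that run: A8, A10, B9, E7, F2, F9, H3, H6, H10 — 9 in total.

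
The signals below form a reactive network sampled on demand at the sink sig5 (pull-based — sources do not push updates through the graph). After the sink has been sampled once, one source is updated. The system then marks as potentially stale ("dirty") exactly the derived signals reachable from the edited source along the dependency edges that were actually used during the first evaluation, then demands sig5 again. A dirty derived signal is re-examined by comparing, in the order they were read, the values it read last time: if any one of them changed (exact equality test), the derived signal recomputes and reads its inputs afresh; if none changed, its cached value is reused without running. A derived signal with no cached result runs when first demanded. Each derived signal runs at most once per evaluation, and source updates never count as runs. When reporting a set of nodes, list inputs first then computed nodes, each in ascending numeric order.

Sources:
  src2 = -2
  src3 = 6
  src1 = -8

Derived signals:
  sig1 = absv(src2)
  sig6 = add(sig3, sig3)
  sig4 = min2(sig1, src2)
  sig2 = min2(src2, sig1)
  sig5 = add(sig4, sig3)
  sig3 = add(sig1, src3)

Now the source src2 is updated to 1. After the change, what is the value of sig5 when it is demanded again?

sig5 now evaluates to 8.

Initial pass — values computed on the first demand:
  sig1 = absv(-2) = 2
  sig3 = add(2, 6) = 8
  sig4 = min2(2, -2) = -2
  sig5 = add(-2, 8) = 6

Second demand — change propagation:
  sig1: re-runs because src2 -2->1; new result 1.
  sig3: re-runs because sig1 2->1; new result 7.
  sig4: re-runs because sig1 2->1; src2 -2->1; new result 1.
  sig5: re-runs because sig4 -2->1; sig3 8->7; new result 8.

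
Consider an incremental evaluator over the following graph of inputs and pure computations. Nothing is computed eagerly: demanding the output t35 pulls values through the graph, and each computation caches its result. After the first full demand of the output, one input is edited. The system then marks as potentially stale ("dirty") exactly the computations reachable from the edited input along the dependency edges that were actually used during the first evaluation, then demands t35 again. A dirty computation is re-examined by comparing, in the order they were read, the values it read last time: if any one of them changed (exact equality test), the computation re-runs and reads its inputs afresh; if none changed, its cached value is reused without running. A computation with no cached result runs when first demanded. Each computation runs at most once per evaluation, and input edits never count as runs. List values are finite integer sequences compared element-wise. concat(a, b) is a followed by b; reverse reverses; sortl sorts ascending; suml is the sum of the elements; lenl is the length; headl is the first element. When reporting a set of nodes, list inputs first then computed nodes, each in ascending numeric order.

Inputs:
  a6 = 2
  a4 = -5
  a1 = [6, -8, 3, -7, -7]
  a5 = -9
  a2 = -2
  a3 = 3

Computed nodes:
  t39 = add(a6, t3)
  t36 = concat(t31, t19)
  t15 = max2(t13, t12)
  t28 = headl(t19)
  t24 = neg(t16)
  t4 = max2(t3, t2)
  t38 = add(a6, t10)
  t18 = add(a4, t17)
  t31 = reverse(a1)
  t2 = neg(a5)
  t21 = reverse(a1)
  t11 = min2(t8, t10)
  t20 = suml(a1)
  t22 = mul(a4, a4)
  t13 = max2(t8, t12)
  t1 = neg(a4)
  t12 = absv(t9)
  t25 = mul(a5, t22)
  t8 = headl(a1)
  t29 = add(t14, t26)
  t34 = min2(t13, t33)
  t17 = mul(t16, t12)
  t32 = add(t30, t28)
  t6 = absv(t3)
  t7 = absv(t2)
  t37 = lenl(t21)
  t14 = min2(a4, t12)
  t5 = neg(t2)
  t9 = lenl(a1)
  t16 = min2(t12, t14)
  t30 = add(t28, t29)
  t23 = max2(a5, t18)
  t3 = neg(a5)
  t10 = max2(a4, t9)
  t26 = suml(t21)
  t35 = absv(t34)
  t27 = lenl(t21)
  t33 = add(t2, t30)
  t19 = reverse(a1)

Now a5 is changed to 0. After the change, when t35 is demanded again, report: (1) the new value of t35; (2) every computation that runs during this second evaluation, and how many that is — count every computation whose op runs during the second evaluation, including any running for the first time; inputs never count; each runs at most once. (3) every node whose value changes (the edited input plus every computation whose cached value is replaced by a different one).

t35 now evaluates to 25.
Run set: t2, t33, t34, t35 (4 run).
Changed values: a5, t2, t33, t34, t35.

Initial pass — values computed on the first demand:
  t2 = neg(-9) = 9
  t8 = headl([6, -8, 3, -7, -7]) = 6
  t9 = lenl([6, -8, 3, -7, -7]) = 5
  t12 = absv(5) = 5
  t13 = max2(6, 5) = 6
  t14 = min2(-5, 5) = -5
  t19 = reverse([6, -8, 3, -7, -7]) = [-7, -7, 3, -8, 6]
  t21 = reverse([6, -8, 3, -7, -7]) = [-7, -7, 3, -8, 6]
  t26 = suml([-7, -7, 3, -8, 6]) = -13
  t28 = headl([-7, -7, 3, -8, 6]) = -7
  t29 = add(-5, -13) = -18
  t30 = add(-7, -18) = -25
  t33 = add(9, -25) = -16
  t34 = min2(6, -16) = -16
  t35 = absv(-16) = 16

Second demand — change propagation:
  t2: re-runs because a5 -9->0; new result 0.
  t33: re-runs because t2 9->0; new result -25.
  t34: re-runs because t33 -16->-25; new result -25.
  t35: re-runs because t34 -16->-25; new result 25.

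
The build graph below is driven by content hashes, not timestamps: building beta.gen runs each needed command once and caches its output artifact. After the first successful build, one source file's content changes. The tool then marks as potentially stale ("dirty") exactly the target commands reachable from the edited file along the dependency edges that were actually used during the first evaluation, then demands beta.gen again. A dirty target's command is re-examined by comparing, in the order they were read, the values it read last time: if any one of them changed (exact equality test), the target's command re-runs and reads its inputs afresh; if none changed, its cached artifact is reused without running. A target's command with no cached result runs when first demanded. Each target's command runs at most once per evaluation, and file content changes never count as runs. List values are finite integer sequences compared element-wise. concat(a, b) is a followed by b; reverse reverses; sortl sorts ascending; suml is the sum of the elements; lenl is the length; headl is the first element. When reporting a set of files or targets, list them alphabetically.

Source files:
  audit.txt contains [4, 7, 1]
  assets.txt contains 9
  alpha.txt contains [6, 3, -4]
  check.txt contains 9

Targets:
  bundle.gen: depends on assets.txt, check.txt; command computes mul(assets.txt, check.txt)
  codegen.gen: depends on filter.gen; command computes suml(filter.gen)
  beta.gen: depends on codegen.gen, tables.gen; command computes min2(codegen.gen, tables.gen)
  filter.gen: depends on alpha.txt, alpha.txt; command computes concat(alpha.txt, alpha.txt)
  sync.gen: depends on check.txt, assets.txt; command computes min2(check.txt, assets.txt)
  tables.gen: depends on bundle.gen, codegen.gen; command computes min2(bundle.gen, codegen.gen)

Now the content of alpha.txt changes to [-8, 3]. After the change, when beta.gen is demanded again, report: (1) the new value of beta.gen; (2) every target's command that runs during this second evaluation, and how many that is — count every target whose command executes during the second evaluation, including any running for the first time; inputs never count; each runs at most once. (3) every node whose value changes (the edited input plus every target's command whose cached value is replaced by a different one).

beta.gen now evaluates to -10.
Run set: beta.gen, codegen.gen, filter.gen, tables.gen (4 run).
Changed values: alpha.txt, beta.gen, codegen.gen, filter.gen, tables.gen.

Initial pass — values computed on the first demand:
  bundle.gen = mul(9, 9) = 81
  filter.gen = concat([6, 3, -4], [6, 3, -4]) = [6, 3, -4, 6, 3, -4]
  codegen.gen = suml([6, 3, -4, 6, 3, -4]) = 10
  tables.gen = min2(81, 10) = 10
  beta.gen = min2(10, 10) = 10

Second demand — change propagation:
  filter.gen: re-runs because alpha.txt [6, 3, -4]->[-8, 3]; alpha.txt [6, 3, -4]->[-8, 3]; new result [-8, 3, -8, 3].
  codegen.gen: re-runs because filter.gen [6, 3, -4, 6, 3, -4]->[-8, 3, -8, 3]; new result -10.
  tables.gen: re-runs because codegen.gen 10->-10; new result -10.
  beta.gen: re-runs because codegen.gen 10->-10; tables.gen 10->-10; new result -10.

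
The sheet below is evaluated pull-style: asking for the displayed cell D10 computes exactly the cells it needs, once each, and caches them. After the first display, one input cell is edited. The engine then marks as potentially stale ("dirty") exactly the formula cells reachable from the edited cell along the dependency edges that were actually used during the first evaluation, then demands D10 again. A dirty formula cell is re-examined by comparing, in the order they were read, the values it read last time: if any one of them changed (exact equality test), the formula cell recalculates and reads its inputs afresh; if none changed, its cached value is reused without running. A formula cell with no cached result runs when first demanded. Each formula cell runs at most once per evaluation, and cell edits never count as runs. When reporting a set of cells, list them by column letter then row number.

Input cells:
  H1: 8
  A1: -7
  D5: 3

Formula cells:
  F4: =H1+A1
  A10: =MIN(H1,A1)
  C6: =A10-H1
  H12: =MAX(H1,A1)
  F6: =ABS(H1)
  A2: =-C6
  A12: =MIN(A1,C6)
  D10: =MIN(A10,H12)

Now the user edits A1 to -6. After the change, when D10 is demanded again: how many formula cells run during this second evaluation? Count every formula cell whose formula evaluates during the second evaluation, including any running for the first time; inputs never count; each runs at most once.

3 formula cells run: A10, D10, H12.

First demand of the output computes:
  A10 = MIN(8, -7) = -7
  H12 = MAX(8, -7) = 8
  D10 = MIN(-7, 8) = -7

After the edit, cleaning proceeds:
  A10: a read changed (A1 -7->-6) — executes, giving -6.
  H12: a read changed (A1 -7->-6) — executes, giving 8 — identical to its old value.
  D10: a read changed (A10 -7->-6) — executes, giving -6.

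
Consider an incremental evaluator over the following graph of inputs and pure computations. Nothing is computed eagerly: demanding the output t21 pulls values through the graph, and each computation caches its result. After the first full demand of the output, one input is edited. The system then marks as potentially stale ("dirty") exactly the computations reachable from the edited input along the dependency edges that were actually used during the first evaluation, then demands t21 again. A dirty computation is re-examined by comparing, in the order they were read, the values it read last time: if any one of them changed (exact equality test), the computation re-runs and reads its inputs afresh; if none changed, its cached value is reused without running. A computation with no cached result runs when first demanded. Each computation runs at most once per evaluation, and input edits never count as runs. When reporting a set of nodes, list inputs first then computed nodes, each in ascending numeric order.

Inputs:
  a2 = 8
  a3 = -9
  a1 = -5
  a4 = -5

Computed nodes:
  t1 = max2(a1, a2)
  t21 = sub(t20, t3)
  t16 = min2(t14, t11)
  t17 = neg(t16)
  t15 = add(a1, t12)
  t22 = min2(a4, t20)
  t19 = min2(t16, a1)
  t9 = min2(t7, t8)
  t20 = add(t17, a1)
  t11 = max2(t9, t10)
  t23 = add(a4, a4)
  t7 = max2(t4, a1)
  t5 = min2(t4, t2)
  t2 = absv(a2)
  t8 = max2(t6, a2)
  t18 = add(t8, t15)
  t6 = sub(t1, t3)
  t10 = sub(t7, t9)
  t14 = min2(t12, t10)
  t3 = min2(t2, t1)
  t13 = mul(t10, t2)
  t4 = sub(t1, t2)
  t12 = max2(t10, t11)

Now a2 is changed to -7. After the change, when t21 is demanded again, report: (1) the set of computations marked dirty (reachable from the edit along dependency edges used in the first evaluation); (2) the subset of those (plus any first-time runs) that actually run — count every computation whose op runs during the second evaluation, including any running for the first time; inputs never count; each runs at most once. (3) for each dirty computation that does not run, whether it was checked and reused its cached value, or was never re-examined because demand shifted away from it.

Initial pass — values computed on the first demand:
  t1 = max2(-5, 8) = 8
  t2 = absv(8) = 8
  t3 = min2(8, 8) = 8
  t4 = sub(8, 8) = 0
  t6 = sub(8, 8) = 0
  t7 = max2(0, -5) = 0
  t8 = max2(0, 8) = 8
  t9 = min2(0, 8) = 0
  t10 = sub(0, 0) = 0
  t11 = max2(0, 0) = 0
  t12 = max2(0, 0) = 0
  t14 = min2(0, 0) = 0
  t16 = min2(0, 0) = 0
  t17 = neg(0) = 0
  t20 = add(0, -5) = -5
  t21 = sub(-5, 8) = -13

Second demand — change propagation:
  t1: re-runs because a2 8->-7; new result -5.
  t2: re-runs because a2 8->-7; new result 7.
  t3: re-runs because t2 8->7; t1 8->-5; new result -5.
  t4: re-runs because t1 8->-5; t2 8->7; new result -12.
  t6: re-runs because t1 8->-5; t3 8->-5; new result 0 (unchanged).
  t7: re-runs because t4 0->-12; new result -5.
  t8: re-runs because a2 8->-7; new result 0.
  t9: re-runs because t7 0->-5; t8 8->0; new result -5.
  t10: re-runs because t7 0->-5; t9 0->-5; new result 0 (unchanged).
  t11: re-runs because t9 0->-5; new result 0 (unchanged).
  t12: re-examined; everything it read last time is the same (t10 unchanged, t11 unchanged) — cache 0 kept, no run.
  t14: re-examined; everything it read last time is the same (t12 unchanged, t10 unchanged) — cache 0 kept, no run.
  t16: re-examined; everything it read last time is the same (t14 unchanged, t11 unchanged) — cache 0 kept, no run.
  t17: re-examined; everything it read last time is the same (t16 unchanged) — cache 0 kept, no run.
  t20: re-examined; everything it read last time is the same (t17 unchanged, a1 unchanged) — cache -5 kept, no run.
  t21: re-runs because t3 8->-5; new result 0.

The important point: at t12 every value read last time is unchanged, so the dirty flag clears without a run.

Dirty set: t1, t2, t3, t4, t6, t7, t8, t9, t10, t11, t12, t14, t16, t17, t20, t21.
Run set: t1, t2, t3, t4, t6, t7, t8, t9, t10, t11, t21 (11 run).
Re-examined without running (cache reused): t12, t14, t16, t17, t20.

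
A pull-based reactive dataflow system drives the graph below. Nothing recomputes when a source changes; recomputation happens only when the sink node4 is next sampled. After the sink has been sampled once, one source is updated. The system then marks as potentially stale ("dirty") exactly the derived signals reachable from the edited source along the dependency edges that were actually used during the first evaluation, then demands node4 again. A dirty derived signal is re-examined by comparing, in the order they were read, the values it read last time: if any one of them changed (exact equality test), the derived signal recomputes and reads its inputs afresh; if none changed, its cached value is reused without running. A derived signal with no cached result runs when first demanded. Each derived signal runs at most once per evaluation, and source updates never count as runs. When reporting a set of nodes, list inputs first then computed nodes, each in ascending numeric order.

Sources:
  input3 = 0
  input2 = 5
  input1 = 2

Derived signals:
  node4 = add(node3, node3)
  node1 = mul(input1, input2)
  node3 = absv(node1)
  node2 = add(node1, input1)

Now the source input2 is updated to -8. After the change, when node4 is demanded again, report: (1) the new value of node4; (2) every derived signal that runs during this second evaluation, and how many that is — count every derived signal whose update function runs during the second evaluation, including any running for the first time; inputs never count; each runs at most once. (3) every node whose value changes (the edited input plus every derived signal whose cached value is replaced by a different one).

First evaluation (everything demanded from the output):
  node1 = mul(2, 5) = 10
  node3 = absv(10) = 10
  node4 = add(10, 10) = 20

Propagation after the edit:
  node1: runs — input2 5->-8; result -16.
  node3: runs — node1 10->-16; result 16.
  node4: runs — node3 10->16; node3 10->16; result 32.

New value of node4: 32.
Derived signals that run: node1, node3, node4 — 3 in total.
Values that change: input2, node1, node3, node4.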